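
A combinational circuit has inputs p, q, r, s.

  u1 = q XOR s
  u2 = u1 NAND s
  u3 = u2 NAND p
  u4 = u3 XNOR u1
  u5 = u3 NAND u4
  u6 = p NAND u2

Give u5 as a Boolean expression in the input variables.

u1 = q XOR s
u2 = u1 NAND s = (q XOR s) NAND s
u3 = u2 NAND p = ((q XOR s) NAND s) NAND p
u4 = u3 XNOR u1 = (((q XOR s) NAND s) NAND p) XNOR (q XOR s)
u5 = u3 NAND u4 = (((q XOR s) NAND s) NAND p) NAND ((((q XOR s) NAND s) NAND p) XNOR (q XOR s))

(((q XOR s) NAND s) NAND p) NAND ((((q XOR s) NAND s) NAND p) XNOR (q XOR s))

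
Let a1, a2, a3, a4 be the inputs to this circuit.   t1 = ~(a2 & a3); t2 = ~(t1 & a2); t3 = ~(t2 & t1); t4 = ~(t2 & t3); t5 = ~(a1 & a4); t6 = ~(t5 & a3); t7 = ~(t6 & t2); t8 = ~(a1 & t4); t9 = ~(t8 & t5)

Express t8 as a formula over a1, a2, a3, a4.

t1 = ~(a2 & a3)
t2 = ~(t1 & a2) = ~((~(a2 & a3)) & a2)
t3 = ~(t2 & t1) = ~((~((~(a2 & a3)) & a2)) & (~(a2 & a3)))
t4 = ~(t2 & t3) = ~((~((~(a2 & a3)) & a2)) & (~((~((~(a2 & a3)) & a2)) & (~(a2 & a3)))))
t8 = ~(a1 & t4) = ~(a1 & (~((~((~(a2 & a3)) & a2)) & (~((~((~(a2 & a3)) & a2)) & (~(a2 & a3)))))))

~(a1 & (~((~((~(a2 & a3)) & a2)) & (~((~((~(a2 & a3)) & a2)) & (~(a2 & a3)))))))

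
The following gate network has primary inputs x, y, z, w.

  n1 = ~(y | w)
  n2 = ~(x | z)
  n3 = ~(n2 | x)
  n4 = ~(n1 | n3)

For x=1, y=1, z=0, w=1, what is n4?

1

n1 = ~(1 | 1) = 0
n2 = ~(1 | 0) = 0
n3 = ~(0 | 1) = 0
n4 = ~(0 | 0) = 1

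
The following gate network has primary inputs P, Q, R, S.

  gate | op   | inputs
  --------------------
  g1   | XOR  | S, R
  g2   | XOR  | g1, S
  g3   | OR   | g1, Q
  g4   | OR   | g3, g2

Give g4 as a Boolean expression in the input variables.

((S XOR R) OR Q) OR ((S XOR R) XOR S)

g1 = S XOR R
g2 = g1 XOR S = (S XOR R) XOR S
g3 = g1 OR Q = (S XOR R) OR Q
g4 = g3 OR g2 = ((S XOR R) OR Q) OR ((S XOR R) XOR S)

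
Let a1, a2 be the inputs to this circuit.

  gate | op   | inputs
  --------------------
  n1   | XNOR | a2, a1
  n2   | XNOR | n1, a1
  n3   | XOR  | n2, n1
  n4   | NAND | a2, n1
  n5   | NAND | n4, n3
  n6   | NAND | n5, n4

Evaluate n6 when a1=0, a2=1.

1

n1 = 1 XNOR 0 = 0
n2 = 0 XNOR 0 = 1
n3 = 1 XOR 0 = 1
n4 = 1 NAND 0 = 1
n5 = 1 NAND 1 = 0
n6 = 0 NAND 1 = 1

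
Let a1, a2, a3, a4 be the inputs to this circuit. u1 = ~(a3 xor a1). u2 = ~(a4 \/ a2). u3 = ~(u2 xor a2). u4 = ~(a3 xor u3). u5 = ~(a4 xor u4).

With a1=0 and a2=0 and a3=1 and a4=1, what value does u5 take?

1

u2 = ~(1 \/ 0) = 0
u3 = ~(0 xor 0) = 1
u4 = ~(1 xor 1) = 1
u5 = ~(1 xor 1) = 1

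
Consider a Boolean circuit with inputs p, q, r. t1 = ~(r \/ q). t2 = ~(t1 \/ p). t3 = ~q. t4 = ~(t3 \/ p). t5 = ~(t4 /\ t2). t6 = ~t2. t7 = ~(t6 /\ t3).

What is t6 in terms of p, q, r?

t1 = ~(r \/ q)
t2 = ~(t1 \/ p) = ~((~(r \/ q)) \/ p)
t6 = ~t2 = ~(~((~(r \/ q)) \/ p))

~(~((~(r \/ q)) \/ p))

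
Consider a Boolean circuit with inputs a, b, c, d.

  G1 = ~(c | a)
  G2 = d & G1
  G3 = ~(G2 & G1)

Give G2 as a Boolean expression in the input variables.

G1 = ~(c | a)
G2 = d & G1 = d & (~(c | a))

d & (~(c | a))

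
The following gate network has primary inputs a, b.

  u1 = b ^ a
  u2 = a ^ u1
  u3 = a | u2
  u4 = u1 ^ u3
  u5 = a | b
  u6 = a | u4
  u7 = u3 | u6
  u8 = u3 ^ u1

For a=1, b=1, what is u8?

1

u1 = 1 ^ 1 = 0
u2 = 1 ^ 0 = 1
u3 = 1 | 1 = 1
u8 = 1 ^ 0 = 1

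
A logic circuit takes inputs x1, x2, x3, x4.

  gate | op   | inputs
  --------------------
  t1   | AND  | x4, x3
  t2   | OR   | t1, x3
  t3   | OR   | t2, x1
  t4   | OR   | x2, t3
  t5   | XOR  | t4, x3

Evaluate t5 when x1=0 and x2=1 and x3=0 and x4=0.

t1 = 0 AND 0 = 0
t2 = 0 OR 0 = 0
t3 = 0 OR 0 = 0
t4 = 1 OR 0 = 1
t5 = 1 XOR 0 = 1

1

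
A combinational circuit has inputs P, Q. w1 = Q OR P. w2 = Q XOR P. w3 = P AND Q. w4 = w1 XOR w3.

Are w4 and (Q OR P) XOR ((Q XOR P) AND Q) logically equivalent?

No

w1 = Q OR P
w3 = P AND Q
w4 = w1 XOR w3 = (Q OR P) XOR (P AND Q)
At P=0, Q=1: circuit gives 1, formula gives 0.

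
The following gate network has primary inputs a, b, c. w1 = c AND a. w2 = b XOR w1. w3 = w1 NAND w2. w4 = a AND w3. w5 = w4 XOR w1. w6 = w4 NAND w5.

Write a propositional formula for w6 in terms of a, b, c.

(a AND ((c AND a) NAND (b XOR (c AND a)))) NAND ((a AND ((c AND a) NAND (b XOR (c AND a)))) XOR (c AND a))

w1 = c AND a
w2 = b XOR w1 = b XOR (c AND a)
w3 = w1 NAND w2 = (c AND a) NAND (b XOR (c AND a))
w4 = a AND w3 = a AND ((c AND a) NAND (b XOR (c AND a)))
w5 = w4 XOR w1 = (a AND ((c AND a) NAND (b XOR (c AND a)))) XOR (c AND a)
w6 = w4 NAND w5 = (a AND ((c AND a) NAND (b XOR (c AND a)))) NAND ((a AND ((c AND a) NAND (b XOR (c AND a)))) XOR (c AND a))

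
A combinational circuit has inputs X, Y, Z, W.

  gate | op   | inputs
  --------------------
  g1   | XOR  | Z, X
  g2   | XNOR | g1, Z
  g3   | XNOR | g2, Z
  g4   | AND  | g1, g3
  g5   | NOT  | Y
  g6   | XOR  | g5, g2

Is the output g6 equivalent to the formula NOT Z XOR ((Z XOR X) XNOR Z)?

g1 = Z XOR X
g2 = g1 XNOR Z = (Z XOR X) XNOR Z
g5 = NOT Y
g6 = g5 XOR g2 = NOT Y XOR ((Z XOR X) XNOR Z)
At X=0, Y=0, Z=1, W=0: circuit gives 0, formula gives 1.

No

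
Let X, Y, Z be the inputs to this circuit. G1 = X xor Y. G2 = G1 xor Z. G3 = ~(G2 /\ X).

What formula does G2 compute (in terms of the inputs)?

(X xor Y) xor Z

G1 = X xor Y
G2 = G1 xor Z = (X xor Y) xor Z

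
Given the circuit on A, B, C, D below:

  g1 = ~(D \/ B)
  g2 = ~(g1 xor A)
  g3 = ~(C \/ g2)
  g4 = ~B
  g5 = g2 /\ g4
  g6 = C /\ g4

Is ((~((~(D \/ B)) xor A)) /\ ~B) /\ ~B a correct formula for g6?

g4 = ~B
g6 = C /\ g4 = C /\ ~B
At A=0, B=0, C=0, D=1: circuit gives 0, formula gives 1.

No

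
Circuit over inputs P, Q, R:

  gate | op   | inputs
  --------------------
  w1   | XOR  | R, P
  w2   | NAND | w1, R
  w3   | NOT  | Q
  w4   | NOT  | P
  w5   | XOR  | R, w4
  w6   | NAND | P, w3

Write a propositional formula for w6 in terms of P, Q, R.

P NAND NOT Q

w3 = NOT Q
w6 = P NAND w3 = P NAND NOT Q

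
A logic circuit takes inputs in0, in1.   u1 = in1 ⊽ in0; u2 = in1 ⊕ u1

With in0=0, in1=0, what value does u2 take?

1

u1 = 0 ⊽ 0 = 1
u2 = 0 ⊕ 1 = 1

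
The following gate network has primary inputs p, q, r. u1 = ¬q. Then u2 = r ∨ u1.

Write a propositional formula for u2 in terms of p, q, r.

u1 = ¬q
u2 = r ∨ u1 = r ∨ ¬q

r ∨ ¬q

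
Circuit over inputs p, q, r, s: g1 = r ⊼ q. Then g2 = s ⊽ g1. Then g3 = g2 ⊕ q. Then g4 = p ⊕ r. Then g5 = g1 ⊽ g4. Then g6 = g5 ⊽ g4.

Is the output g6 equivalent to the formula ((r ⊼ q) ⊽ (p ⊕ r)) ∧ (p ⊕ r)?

No

g1 = r ⊼ q
g4 = p ⊕ r
g5 = g1 ⊽ g4 = (r ⊼ q) ⊽ (p ⊕ r)
g6 = g5 ⊽ g4 = ((r ⊼ q) ⊽ (p ⊕ r)) ⊽ (p ⊕ r)
At p=0, q=0, r=0, s=0: circuit gives 1, formula gives 0.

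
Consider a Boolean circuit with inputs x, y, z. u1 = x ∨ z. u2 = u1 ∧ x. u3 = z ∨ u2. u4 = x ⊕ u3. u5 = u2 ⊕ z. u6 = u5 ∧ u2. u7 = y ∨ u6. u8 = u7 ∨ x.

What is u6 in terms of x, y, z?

(((x ∨ z) ∧ x) ⊕ z) ∧ ((x ∨ z) ∧ x)

u1 = x ∨ z
u2 = u1 ∧ x = (x ∨ z) ∧ x
u5 = u2 ⊕ z = ((x ∨ z) ∧ x) ⊕ z
u6 = u5 ∧ u2 = (((x ∨ z) ∧ x) ⊕ z) ∧ ((x ∨ z) ∧ x)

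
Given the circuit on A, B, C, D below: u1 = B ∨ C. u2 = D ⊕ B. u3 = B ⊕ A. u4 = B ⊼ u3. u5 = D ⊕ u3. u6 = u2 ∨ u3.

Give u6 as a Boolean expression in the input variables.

(D ⊕ B) ∨ (B ⊕ A)

u2 = D ⊕ B
u3 = B ⊕ A
u6 = u2 ∨ u3 = (D ⊕ B) ∨ (B ⊕ A)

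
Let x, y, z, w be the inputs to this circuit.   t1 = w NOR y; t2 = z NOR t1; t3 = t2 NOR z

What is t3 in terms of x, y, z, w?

t1 = w NOR y
t2 = z NOR t1 = z NOR (w NOR y)
t3 = t2 NOR z = (z NOR (w NOR y)) NOR z

(z NOR (w NOR y)) NOR z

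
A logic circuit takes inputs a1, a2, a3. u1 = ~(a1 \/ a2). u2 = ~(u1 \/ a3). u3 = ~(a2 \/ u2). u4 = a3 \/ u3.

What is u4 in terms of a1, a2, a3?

u1 = ~(a1 \/ a2)
u2 = ~(u1 \/ a3) = ~((~(a1 \/ a2)) \/ a3)
u3 = ~(a2 \/ u2) = ~(a2 \/ (~((~(a1 \/ a2)) \/ a3)))
u4 = a3 \/ u3 = a3 \/ (~(a2 \/ (~((~(a1 \/ a2)) \/ a3))))

a3 \/ (~(a2 \/ (~((~(a1 \/ a2)) \/ a3))))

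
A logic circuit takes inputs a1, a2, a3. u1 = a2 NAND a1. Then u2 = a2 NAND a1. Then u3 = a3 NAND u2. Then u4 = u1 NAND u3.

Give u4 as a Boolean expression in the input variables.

u1 = a2 NAND a1
u2 = a2 NAND a1
u3 = a3 NAND u2 = a3 NAND (a2 NAND a1)
u4 = u1 NAND u3 = (a2 NAND a1) NAND (a3 NAND (a2 NAND a1))

(a2 NAND a1) NAND (a3 NAND (a2 NAND a1))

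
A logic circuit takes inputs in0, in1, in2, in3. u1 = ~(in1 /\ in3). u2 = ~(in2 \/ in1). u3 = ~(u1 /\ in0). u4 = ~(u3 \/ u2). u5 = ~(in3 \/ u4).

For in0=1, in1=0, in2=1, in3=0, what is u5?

0

u1 = ~(0 /\ 0) = 1
u2 = ~(1 \/ 0) = 0
u3 = ~(1 /\ 1) = 0
u4 = ~(0 \/ 0) = 1
u5 = ~(0 \/ 1) = 0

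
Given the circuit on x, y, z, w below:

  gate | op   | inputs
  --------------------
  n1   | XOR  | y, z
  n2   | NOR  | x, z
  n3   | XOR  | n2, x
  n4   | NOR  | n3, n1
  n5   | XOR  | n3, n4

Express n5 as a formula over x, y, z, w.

((x NOR z) XOR x) XOR (((x NOR z) XOR x) NOR (y XOR z))

n1 = y XOR z
n2 = x NOR z
n3 = n2 XOR x = (x NOR z) XOR x
n4 = n3 NOR n1 = ((x NOR z) XOR x) NOR (y XOR z)
n5 = n3 XOR n4 = ((x NOR z) XOR x) XOR (((x NOR z) XOR x) NOR (y XOR z))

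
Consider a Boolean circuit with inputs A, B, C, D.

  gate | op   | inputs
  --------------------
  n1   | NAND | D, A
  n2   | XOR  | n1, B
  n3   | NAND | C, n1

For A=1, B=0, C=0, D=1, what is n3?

n1 = 1 NAND 1 = 0
n3 = 0 NAND 0 = 1

1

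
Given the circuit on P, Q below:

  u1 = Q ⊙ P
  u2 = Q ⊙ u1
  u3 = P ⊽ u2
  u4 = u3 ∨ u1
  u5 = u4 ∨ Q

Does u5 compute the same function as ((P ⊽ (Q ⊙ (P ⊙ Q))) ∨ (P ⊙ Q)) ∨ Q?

u1 = Q ⊙ P
u2 = Q ⊙ u1 = Q ⊙ (Q ⊙ P)
u3 = P ⊽ u2 = P ⊽ (Q ⊙ (Q ⊙ P))
u4 = u3 ∨ u1 = (P ⊽ (Q ⊙ (Q ⊙ P))) ∨ (Q ⊙ P)
u5 = u4 ∨ Q = ((P ⊽ (Q ⊙ (Q ⊙ P))) ∨ (Q ⊙ P)) ∨ Q
At P=1, Q=0: circuit gives 0, formula gives 0.
At P=0, Q=0: circuit gives 1, formula gives 1.
Agrees on all 4 inputs.

Yes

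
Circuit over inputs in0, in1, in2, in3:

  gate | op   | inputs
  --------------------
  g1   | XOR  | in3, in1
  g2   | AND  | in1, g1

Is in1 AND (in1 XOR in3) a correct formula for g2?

Yes

g1 = in3 XOR in1
g2 = in1 AND g1 = in1 AND (in3 XOR in1)
At in0=0, in1=0, in2=0, in3=0: circuit gives 0, formula gives 0.
At in0=0, in1=1, in2=0, in3=0: circuit gives 1, formula gives 1.
Agrees on all 16 inputs.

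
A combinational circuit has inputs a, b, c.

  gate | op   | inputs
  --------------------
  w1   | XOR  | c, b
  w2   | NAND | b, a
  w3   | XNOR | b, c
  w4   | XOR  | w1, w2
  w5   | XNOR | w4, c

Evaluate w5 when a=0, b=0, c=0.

w1 = 0 XOR 0 = 0
w2 = 0 NAND 0 = 1
w4 = 0 XOR 1 = 1
w5 = 1 XNOR 0 = 0

0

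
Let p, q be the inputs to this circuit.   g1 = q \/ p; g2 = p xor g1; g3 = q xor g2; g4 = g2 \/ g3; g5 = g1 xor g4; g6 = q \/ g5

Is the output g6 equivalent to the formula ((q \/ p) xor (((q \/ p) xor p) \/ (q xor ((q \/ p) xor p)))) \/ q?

g1 = q \/ p
g2 = p xor g1 = p xor (q \/ p)
g3 = q xor g2 = q xor (p xor (q \/ p))
g4 = g2 \/ g3 = (p xor (q \/ p)) \/ (q xor (p xor (q \/ p)))
g5 = g1 xor g4 = (q \/ p) xor ((p xor (q \/ p)) \/ (q xor (p xor (q \/ p))))
g6 = q \/ g5 = q \/ ((q \/ p) xor ((p xor (q \/ p)) \/ (q xor (p xor (q \/ p)))))
At p=0, q=0: circuit gives 0, formula gives 0.
At p=0, q=1: circuit gives 1, formula gives 1.
Agrees on all 4 inputs.

Yes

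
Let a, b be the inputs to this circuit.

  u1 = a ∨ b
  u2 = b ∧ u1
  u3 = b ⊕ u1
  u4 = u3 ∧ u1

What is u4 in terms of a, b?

u1 = a ∨ b
u3 = b ⊕ u1 = b ⊕ (a ∨ b)
u4 = u3 ∧ u1 = (b ⊕ (a ∨ b)) ∧ (a ∨ b)

(b ⊕ (a ∨ b)) ∧ (a ∨ b)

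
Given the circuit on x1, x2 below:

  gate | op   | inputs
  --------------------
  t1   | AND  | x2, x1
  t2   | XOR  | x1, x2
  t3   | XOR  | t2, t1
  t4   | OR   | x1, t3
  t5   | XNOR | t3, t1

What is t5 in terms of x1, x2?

((x1 XOR x2) XOR (x2 AND x1)) XNOR (x2 AND x1)

t1 = x2 AND x1
t2 = x1 XOR x2
t3 = t2 XOR t1 = (x1 XOR x2) XOR (x2 AND x1)
t5 = t3 XNOR t1 = ((x1 XOR x2) XOR (x2 AND x1)) XNOR (x2 AND x1)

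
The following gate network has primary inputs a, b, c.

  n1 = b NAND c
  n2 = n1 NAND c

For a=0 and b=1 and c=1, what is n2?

1

n1 = 1 NAND 1 = 0
n2 = 0 NAND 1 = 1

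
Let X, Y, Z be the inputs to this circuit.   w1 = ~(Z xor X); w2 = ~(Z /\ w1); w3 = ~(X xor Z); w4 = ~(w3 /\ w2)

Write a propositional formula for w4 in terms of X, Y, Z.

w1 = ~(Z xor X)
w2 = ~(Z /\ w1) = ~(Z /\ (~(Z xor X)))
w3 = ~(X xor Z)
w4 = ~(w3 /\ w2) = ~((~(X xor Z)) /\ (~(Z /\ (~(Z xor X)))))

~((~(X xor Z)) /\ (~(Z /\ (~(Z xor X)))))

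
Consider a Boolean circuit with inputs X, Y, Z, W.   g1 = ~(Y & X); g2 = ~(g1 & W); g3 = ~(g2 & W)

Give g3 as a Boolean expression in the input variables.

g1 = ~(Y & X)
g2 = ~(g1 & W) = ~((~(Y & X)) & W)
g3 = ~(g2 & W) = ~((~((~(Y & X)) & W)) & W)

~((~((~(Y & X)) & W)) & W)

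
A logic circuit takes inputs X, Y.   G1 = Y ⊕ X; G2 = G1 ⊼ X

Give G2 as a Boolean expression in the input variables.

G1 = Y ⊕ X
G2 = G1 ⊼ X = (Y ⊕ X) ⊼ X

(Y ⊕ X) ⊼ X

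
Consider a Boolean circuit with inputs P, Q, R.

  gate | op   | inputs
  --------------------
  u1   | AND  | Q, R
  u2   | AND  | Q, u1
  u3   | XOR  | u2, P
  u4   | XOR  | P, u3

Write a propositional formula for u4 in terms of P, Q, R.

P XOR ((Q AND (Q AND R)) XOR P)

u1 = Q AND R
u2 = Q AND u1 = Q AND (Q AND R)
u3 = u2 XOR P = (Q AND (Q AND R)) XOR P
u4 = P XOR u3 = P XOR ((Q AND (Q AND R)) XOR P)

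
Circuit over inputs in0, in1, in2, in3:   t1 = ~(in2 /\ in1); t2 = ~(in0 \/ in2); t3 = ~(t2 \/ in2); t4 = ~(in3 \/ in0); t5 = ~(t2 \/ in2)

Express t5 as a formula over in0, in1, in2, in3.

~((~(in0 \/ in2)) \/ in2)

t2 = ~(in0 \/ in2)
t5 = ~(t2 \/ in2) = ~((~(in0 \/ in2)) \/ in2)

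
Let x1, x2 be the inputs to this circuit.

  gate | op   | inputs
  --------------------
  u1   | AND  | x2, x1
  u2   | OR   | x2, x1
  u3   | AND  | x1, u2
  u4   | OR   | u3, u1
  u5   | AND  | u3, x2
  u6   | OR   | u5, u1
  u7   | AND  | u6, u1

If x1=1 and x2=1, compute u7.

u1 = 1 AND 1 = 1
u2 = 1 OR 1 = 1
u3 = 1 AND 1 = 1
u5 = 1 AND 1 = 1
u6 = 1 OR 1 = 1
u7 = 1 AND 1 = 1

1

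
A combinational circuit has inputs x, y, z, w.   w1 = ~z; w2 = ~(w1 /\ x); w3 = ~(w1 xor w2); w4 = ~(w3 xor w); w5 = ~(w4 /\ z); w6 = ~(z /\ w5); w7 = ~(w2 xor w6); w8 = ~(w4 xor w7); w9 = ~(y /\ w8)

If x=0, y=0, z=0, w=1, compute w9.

w1 = ~0 = 1
w2 = ~(1 /\ 0) = 1
w3 = ~(1 xor 1) = 1
w4 = ~(1 xor 1) = 1
w5 = ~(1 /\ 0) = 1
w6 = ~(0 /\ 1) = 1
w7 = ~(1 xor 1) = 1
w8 = ~(1 xor 1) = 1
w9 = ~(0 /\ 1) = 1

1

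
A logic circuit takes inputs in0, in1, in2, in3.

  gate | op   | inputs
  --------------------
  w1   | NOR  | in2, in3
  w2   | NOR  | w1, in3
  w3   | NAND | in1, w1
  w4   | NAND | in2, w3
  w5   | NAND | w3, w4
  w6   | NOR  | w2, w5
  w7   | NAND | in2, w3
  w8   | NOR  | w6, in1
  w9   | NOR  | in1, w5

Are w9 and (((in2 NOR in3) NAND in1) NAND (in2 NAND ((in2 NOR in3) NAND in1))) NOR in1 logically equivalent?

w1 = in2 NOR in3
w3 = in1 NAND w1 = in1 NAND (in2 NOR in3)
w4 = in2 NAND w3 = in2 NAND (in1 NAND (in2 NOR in3))
w5 = w3 NAND w4 = (in1 NAND (in2 NOR in3)) NAND (in2 NAND (in1 NAND (in2 NOR in3)))
w9 = in1 NOR w5 = in1 NOR ((in1 NAND (in2 NOR in3)) NAND (in2 NAND (in1 NAND (in2 NOR in3))))
At in0=0, in1=0, in2=1, in3=0: circuit gives 0, formula gives 0.
At in0=0, in1=0, in2=0, in3=0: circuit gives 1, formula gives 1.
Agrees on all 16 inputs.

Yes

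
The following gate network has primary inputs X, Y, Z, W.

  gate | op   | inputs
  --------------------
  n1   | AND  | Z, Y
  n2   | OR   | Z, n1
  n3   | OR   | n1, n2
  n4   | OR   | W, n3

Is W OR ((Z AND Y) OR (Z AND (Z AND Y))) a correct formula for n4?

n1 = Z AND Y
n2 = Z OR n1 = Z OR (Z AND Y)
n3 = n1 OR n2 = (Z AND Y) OR (Z OR (Z AND Y))
n4 = W OR n3 = W OR ((Z AND Y) OR (Z OR (Z AND Y)))
At X=0, Y=0, Z=1, W=0: circuit gives 1, formula gives 0.

No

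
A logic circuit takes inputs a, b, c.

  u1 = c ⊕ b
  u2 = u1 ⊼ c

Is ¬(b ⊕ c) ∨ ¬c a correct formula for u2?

u1 = c ⊕ b
u2 = u1 ⊼ c = (c ⊕ b) ⊼ c
At a=0, b=0, c=1: circuit gives 0, formula gives 0.
At a=0, b=0, c=0: circuit gives 1, formula gives 1.
Agrees on all 8 inputs.

Yes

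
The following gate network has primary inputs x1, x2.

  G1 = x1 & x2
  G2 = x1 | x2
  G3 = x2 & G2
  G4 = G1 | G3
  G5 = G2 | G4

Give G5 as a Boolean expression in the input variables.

(x1 | x2) | ((x1 & x2) | (x2 & (x1 | x2)))

G1 = x1 & x2
G2 = x1 | x2
G3 = x2 & G2 = x2 & (x1 | x2)
G4 = G1 | G3 = (x1 & x2) | (x2 & (x1 | x2))
G5 = G2 | G4 = (x1 | x2) | ((x1 & x2) | (x2 & (x1 | x2)))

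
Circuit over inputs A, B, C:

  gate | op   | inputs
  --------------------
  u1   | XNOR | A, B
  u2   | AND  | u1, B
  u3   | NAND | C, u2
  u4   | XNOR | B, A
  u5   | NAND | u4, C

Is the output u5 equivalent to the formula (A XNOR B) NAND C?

Yes

u4 = B XNOR A
u5 = u4 NAND C = (B XNOR A) NAND C
At A=0, B=0, C=1: circuit gives 0, formula gives 0.
At A=0, B=0, C=0: circuit gives 1, formula gives 1.
Agrees on all 8 inputs.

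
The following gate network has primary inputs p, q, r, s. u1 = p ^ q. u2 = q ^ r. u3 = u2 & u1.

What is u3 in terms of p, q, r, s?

(q ^ r) & (p ^ q)

u1 = p ^ q
u2 = q ^ r
u3 = u2 & u1 = (q ^ r) & (p ^ q)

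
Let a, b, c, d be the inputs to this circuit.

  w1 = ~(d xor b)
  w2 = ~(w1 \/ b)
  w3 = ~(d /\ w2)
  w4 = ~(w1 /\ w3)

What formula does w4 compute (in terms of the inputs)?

~((~(d xor b)) /\ (~(d /\ (~((~(d xor b)) \/ b)))))

w1 = ~(d xor b)
w2 = ~(w1 \/ b) = ~((~(d xor b)) \/ b)
w3 = ~(d /\ w2) = ~(d /\ (~((~(d xor b)) \/ b)))
w4 = ~(w1 /\ w3) = ~((~(d xor b)) /\ (~(d /\ (~((~(d xor b)) \/ b)))))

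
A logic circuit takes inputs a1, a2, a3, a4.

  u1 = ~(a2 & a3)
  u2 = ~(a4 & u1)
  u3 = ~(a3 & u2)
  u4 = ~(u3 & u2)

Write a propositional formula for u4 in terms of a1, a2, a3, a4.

u1 = ~(a2 & a3)
u2 = ~(a4 & u1) = ~(a4 & (~(a2 & a3)))
u3 = ~(a3 & u2) = ~(a3 & (~(a4 & (~(a2 & a3)))))
u4 = ~(u3 & u2) = ~((~(a3 & (~(a4 & (~(a2 & a3)))))) & (~(a4 & (~(a2 & a3)))))

~((~(a3 & (~(a4 & (~(a2 & a3)))))) & (~(a4 & (~(a2 & a3)))))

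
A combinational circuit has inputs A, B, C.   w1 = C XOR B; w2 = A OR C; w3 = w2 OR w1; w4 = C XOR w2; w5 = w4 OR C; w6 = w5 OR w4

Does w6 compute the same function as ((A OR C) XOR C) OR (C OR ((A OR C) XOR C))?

Yes

w2 = A OR C
w4 = C XOR w2 = C XOR (A OR C)
w5 = w4 OR C = (C XOR (A OR C)) OR C
w6 = w5 OR w4 = ((C XOR (A OR C)) OR C) OR (C XOR (A OR C))
At A=0, B=0, C=0: circuit gives 0, formula gives 0.
At A=0, B=0, C=1: circuit gives 1, formula gives 1.
Agrees on all 8 inputs.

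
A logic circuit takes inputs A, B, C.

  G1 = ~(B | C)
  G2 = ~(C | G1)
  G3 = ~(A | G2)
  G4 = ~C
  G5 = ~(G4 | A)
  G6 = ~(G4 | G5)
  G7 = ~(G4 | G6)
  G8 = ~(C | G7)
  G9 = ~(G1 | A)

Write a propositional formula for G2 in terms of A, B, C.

G1 = ~(B | C)
G2 = ~(C | G1) = ~(C | (~(B | C)))

~(C | (~(B | C)))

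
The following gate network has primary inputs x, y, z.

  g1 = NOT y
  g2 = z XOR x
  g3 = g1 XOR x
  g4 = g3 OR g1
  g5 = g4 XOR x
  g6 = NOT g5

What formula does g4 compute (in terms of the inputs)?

(NOT y XOR x) OR NOT y

g1 = NOT y
g3 = g1 XOR x = NOT y XOR x
g4 = g3 OR g1 = (NOT y XOR x) OR NOT y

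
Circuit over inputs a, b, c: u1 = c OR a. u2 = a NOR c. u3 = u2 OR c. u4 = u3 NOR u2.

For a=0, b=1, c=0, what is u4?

0

u2 = 0 NOR 0 = 1
u3 = 1 OR 0 = 1
u4 = 1 NOR 1 = 0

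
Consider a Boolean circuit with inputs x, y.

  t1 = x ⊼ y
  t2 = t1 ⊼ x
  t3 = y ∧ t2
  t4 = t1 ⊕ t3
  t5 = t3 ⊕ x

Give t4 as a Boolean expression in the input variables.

(x ⊼ y) ⊕ (y ∧ ((x ⊼ y) ⊼ x))

t1 = x ⊼ y
t2 = t1 ⊼ x = (x ⊼ y) ⊼ x
t3 = y ∧ t2 = y ∧ ((x ⊼ y) ⊼ x)
t4 = t1 ⊕ t3 = (x ⊼ y) ⊕ (y ∧ ((x ⊼ y) ⊼ x))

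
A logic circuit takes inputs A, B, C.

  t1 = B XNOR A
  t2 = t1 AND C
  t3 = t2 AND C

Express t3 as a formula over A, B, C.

((B XNOR A) AND C) AND C

t1 = B XNOR A
t2 = t1 AND C = (B XNOR A) AND C
t3 = t2 AND C = ((B XNOR A) AND C) AND C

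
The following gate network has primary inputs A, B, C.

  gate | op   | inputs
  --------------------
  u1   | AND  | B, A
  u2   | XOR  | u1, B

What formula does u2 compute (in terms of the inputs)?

(B AND A) XOR B

u1 = B AND A
u2 = u1 XOR B = (B AND A) XOR B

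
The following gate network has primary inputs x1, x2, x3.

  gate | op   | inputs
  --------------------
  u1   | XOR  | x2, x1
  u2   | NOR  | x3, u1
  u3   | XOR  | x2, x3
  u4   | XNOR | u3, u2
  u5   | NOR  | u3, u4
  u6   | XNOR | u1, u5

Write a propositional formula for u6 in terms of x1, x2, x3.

u1 = x2 XOR x1
u2 = x3 NOR u1 = x3 NOR (x2 XOR x1)
u3 = x2 XOR x3
u4 = u3 XNOR u2 = (x2 XOR x3) XNOR (x3 NOR (x2 XOR x1))
u5 = u3 NOR u4 = (x2 XOR x3) NOR ((x2 XOR x3) XNOR (x3 NOR (x2 XOR x1)))
u6 = u1 XNOR u5 = (x2 XOR x1) XNOR ((x2 XOR x3) NOR ((x2 XOR x3) XNOR (x3 NOR (x2 XOR x1))))

(x2 XOR x1) XNOR ((x2 XOR x3) NOR ((x2 XOR x3) XNOR (x3 NOR (x2 XOR x1))))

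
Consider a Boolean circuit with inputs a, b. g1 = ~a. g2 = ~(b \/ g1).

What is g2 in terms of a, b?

g1 = ~a
g2 = ~(b \/ g1) = ~(b \/ ~a)

~(b \/ ~a)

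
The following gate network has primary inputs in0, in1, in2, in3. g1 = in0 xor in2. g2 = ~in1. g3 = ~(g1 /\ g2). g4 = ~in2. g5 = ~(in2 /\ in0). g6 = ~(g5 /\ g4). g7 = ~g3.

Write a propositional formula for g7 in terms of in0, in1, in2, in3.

g1 = in0 xor in2
g2 = ~in1
g3 = ~(g1 /\ g2) = ~((in0 xor in2) /\ ~in1)
g7 = ~g3 = ~(~((in0 xor in2) /\ ~in1))

~(~((in0 xor in2) /\ ~in1))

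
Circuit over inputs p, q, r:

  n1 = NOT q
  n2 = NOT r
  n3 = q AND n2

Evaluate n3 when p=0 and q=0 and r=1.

0

n2 = NOT 1 = 0
n3 = 0 AND 0 = 0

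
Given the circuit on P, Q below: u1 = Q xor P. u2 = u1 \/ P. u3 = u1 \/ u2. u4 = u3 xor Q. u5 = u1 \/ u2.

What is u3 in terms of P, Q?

(Q xor P) \/ ((Q xor P) \/ P)

u1 = Q xor P
u2 = u1 \/ P = (Q xor P) \/ P
u3 = u1 \/ u2 = (Q xor P) \/ ((Q xor P) \/ P)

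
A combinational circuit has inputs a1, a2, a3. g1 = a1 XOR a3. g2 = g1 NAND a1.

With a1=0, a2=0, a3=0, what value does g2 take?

g1 = 0 XOR 0 = 0
g2 = 0 NAND 0 = 1

1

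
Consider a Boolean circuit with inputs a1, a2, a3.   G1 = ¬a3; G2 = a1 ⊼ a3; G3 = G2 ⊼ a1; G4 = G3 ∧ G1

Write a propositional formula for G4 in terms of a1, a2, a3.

G1 = ¬a3
G2 = a1 ⊼ a3
G3 = G2 ⊼ a1 = (a1 ⊼ a3) ⊼ a1
G4 = G3 ∧ G1 = ((a1 ⊼ a3) ⊼ a1) ∧ ¬a3

((a1 ⊼ a3) ⊼ a1) ∧ ¬a3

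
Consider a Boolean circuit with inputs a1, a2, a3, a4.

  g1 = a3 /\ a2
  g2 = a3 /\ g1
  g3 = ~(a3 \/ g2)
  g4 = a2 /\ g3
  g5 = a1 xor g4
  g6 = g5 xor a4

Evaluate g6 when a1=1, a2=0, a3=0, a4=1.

g1 = 0 /\ 0 = 0
g2 = 0 /\ 0 = 0
g3 = ~(0 \/ 0) = 1
g4 = 0 /\ 1 = 0
g5 = 1 xor 0 = 1
g6 = 1 xor 1 = 0

0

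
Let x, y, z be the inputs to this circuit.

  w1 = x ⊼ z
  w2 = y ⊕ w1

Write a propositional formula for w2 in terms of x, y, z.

w1 = x ⊼ z
w2 = y ⊕ w1 = y ⊕ (x ⊼ z)

y ⊕ (x ⊼ z)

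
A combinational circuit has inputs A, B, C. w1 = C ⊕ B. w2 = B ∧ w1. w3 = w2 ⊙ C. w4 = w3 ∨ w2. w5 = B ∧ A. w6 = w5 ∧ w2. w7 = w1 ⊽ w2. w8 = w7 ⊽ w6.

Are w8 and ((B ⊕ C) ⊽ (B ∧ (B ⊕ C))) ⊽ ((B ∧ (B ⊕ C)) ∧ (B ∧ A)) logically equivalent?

w1 = C ⊕ B
w2 = B ∧ w1 = B ∧ (C ⊕ B)
w5 = B ∧ A
w6 = w5 ∧ w2 = (B ∧ A) ∧ (B ∧ (C ⊕ B))
w7 = w1 ⊽ w2 = (C ⊕ B) ⊽ (B ∧ (C ⊕ B))
w8 = w7 ⊽ w6 = ((C ⊕ B) ⊽ (B ∧ (C ⊕ B))) ⊽ ((B ∧ A) ∧ (B ∧ (C ⊕ B)))
At A=0, B=0, C=0: circuit gives 0, formula gives 0.
At A=0, B=0, C=1: circuit gives 1, formula gives 1.
Agrees on all 8 inputs.

Yes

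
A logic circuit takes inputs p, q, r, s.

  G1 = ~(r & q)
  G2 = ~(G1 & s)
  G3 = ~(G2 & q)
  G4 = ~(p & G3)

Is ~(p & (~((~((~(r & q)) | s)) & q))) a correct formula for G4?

G1 = ~(r & q)
G2 = ~(G1 & s) = ~((~(r & q)) & s)
G3 = ~(G2 & q) = ~((~((~(r & q)) & s)) & q)
G4 = ~(p & G3) = ~(p & (~((~((~(r & q)) & s)) & q)))
At p=1, q=1, r=0, s=0: circuit gives 1, formula gives 0.

No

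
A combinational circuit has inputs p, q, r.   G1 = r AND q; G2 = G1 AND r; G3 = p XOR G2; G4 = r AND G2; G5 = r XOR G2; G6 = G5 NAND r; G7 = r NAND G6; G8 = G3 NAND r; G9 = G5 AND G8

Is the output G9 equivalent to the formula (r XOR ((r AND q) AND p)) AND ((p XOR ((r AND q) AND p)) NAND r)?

G1 = r AND q
G2 = G1 AND r = (r AND q) AND r
G3 = p XOR G2 = p XOR ((r AND q) AND r)
G5 = r XOR G2 = r XOR ((r AND q) AND r)
G8 = G3 NAND r = (p XOR ((r AND q) AND r)) NAND r
G9 = G5 AND G8 = (r XOR ((r AND q) AND r)) AND ((p XOR ((r AND q) AND r)) NAND r)
At p=0, q=1, r=1: circuit gives 0, formula gives 1.

No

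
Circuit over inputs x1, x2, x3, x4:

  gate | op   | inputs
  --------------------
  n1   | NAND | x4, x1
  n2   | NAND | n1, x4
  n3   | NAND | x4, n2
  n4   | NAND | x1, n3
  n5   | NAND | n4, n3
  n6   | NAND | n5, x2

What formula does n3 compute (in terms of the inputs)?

n1 = x4 NAND x1
n2 = n1 NAND x4 = (x4 NAND x1) NAND x4
n3 = x4 NAND n2 = x4 NAND ((x4 NAND x1) NAND x4)

x4 NAND ((x4 NAND x1) NAND x4)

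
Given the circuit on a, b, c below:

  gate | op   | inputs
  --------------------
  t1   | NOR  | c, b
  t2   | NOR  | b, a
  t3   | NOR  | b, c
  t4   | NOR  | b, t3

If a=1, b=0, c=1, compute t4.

1

t3 = 0 NOR 1 = 0
t4 = 0 NOR 0 = 1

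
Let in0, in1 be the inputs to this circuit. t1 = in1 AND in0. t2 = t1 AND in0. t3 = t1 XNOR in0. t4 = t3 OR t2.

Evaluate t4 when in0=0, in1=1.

1

t1 = 1 AND 0 = 0
t2 = 0 AND 0 = 0
t3 = 0 XNOR 0 = 1
t4 = 1 OR 0 = 1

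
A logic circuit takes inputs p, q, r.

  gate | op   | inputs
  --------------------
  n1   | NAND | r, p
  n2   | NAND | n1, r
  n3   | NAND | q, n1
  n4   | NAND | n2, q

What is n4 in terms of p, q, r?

n1 = r NAND p
n2 = n1 NAND r = (r NAND p) NAND r
n4 = n2 NAND q = ((r NAND p) NAND r) NAND q

((r NAND p) NAND r) NAND q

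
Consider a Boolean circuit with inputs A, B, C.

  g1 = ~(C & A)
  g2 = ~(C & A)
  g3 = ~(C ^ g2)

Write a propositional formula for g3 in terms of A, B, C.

g2 = ~(C & A)
g3 = ~(C ^ g2) = ~(C ^ (~(C & A)))

~(C ^ (~(C & A)))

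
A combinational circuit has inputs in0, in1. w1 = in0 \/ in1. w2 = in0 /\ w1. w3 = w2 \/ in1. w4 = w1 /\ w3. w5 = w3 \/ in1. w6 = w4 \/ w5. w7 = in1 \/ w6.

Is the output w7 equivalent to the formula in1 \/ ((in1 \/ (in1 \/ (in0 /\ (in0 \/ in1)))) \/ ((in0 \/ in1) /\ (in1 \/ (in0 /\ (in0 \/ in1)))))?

Yes

w1 = in0 \/ in1
w2 = in0 /\ w1 = in0 /\ (in0 \/ in1)
w3 = w2 \/ in1 = (in0 /\ (in0 \/ in1)) \/ in1
w4 = w1 /\ w3 = (in0 \/ in1) /\ ((in0 /\ (in0 \/ in1)) \/ in1)
w5 = w3 \/ in1 = ((in0 /\ (in0 \/ in1)) \/ in1) \/ in1
w6 = w4 \/ w5 = ((in0 \/ in1) /\ ((in0 /\ (in0 \/ in1)) \/ in1)) \/ (((in0 /\ (in0 \/ in1)) \/ in1) \/ in1)
w7 = in1 \/ w6 = in1 \/ (((in0 \/ in1) /\ ((in0 /\ (in0 \/ in1)) \/ in1)) \/ (((in0 /\ (in0 \/ in1)) \/ in1) \/ in1))
At in0=0, in1=0: circuit gives 0, formula gives 0.
At in0=0, in1=1: circuit gives 1, formula gives 1.
Agrees on all 4 inputs.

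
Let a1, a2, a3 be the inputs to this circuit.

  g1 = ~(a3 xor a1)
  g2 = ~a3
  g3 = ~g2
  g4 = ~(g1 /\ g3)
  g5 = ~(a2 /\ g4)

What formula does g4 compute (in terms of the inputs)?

~((~(a3 xor a1)) /\ ~~a3)

g1 = ~(a3 xor a1)
g2 = ~a3
g3 = ~g2 = ~~a3
g4 = ~(g1 /\ g3) = ~((~(a3 xor a1)) /\ ~~a3)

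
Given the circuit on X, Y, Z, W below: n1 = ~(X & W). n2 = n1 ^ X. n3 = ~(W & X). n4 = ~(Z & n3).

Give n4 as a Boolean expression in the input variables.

n3 = ~(W & X)
n4 = ~(Z & n3) = ~(Z & (~(W & X)))

~(Z & (~(W & X)))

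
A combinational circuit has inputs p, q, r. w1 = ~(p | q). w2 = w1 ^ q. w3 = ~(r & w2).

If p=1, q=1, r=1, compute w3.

0

w1 = ~(1 | 1) = 0
w2 = 0 ^ 1 = 1
w3 = ~(1 & 1) = 0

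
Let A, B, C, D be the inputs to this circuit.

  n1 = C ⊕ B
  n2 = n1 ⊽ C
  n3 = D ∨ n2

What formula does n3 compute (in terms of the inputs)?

n1 = C ⊕ B
n2 = n1 ⊽ C = (C ⊕ B) ⊽ C
n3 = D ∨ n2 = D ∨ ((C ⊕ B) ⊽ C)

D ∨ ((C ⊕ B) ⊽ C)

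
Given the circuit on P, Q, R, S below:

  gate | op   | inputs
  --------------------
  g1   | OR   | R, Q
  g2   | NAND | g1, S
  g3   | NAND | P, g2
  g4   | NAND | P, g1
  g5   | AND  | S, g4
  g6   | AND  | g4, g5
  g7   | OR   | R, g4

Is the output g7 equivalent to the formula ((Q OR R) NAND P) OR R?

g1 = R OR Q
g4 = P NAND g1 = P NAND (R OR Q)
g7 = R OR g4 = R OR (P NAND (R OR Q))
At P=1, Q=1, R=0, S=0: circuit gives 0, formula gives 0.
At P=0, Q=0, R=0, S=0: circuit gives 1, formula gives 1.
Agrees on all 16 inputs.

Yes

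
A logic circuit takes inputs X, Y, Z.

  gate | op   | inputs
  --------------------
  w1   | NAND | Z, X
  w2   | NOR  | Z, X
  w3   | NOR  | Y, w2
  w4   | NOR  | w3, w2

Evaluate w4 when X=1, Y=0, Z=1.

w2 = 1 NOR 1 = 0
w3 = 0 NOR 0 = 1
w4 = 1 NOR 0 = 0

0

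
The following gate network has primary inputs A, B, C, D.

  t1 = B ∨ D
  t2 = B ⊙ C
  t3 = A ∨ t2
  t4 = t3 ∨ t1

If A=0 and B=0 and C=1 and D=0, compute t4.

0

t1 = 0 ∨ 0 = 0
t2 = 0 ⊙ 1 = 0
t3 = 0 ∨ 0 = 0
t4 = 0 ∨ 0 = 0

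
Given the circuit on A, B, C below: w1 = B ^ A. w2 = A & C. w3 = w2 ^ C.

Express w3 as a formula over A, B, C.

w2 = A & C
w3 = w2 ^ C = (A & C) ^ C

(A & C) ^ C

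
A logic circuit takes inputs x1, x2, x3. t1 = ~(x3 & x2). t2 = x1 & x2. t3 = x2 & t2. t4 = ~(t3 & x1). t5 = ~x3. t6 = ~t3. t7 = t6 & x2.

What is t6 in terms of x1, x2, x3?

~(x2 & (x1 & x2))

t2 = x1 & x2
t3 = x2 & t2 = x2 & (x1 & x2)
t6 = ~t3 = ~(x2 & (x1 & x2))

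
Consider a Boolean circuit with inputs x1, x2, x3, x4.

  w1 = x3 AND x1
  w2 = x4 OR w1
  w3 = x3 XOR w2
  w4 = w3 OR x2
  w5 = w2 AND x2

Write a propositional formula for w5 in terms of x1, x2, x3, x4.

w1 = x3 AND x1
w2 = x4 OR w1 = x4 OR (x3 AND x1)
w5 = w2 AND x2 = (x4 OR (x3 AND x1)) AND x2

(x4 OR (x3 AND x1)) AND x2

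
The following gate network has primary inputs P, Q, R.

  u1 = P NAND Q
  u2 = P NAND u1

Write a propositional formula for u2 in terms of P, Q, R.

P NAND (P NAND Q)

u1 = P NAND Q
u2 = P NAND u1 = P NAND (P NAND Q)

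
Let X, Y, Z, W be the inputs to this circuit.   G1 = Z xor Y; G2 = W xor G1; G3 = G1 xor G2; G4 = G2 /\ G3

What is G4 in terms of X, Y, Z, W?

(W xor (Z xor Y)) /\ ((Z xor Y) xor (W xor (Z xor Y)))

G1 = Z xor Y
G2 = W xor G1 = W xor (Z xor Y)
G3 = G1 xor G2 = (Z xor Y) xor (W xor (Z xor Y))
G4 = G2 /\ G3 = (W xor (Z xor Y)) /\ ((Z xor Y) xor (W xor (Z xor Y)))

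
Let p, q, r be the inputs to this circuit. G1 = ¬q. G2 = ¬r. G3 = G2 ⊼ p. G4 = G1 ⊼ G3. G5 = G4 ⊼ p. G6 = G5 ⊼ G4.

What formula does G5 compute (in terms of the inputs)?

G1 = ¬q
G2 = ¬r
G3 = G2 ⊼ p = ¬r ⊼ p
G4 = G1 ⊼ G3 = ¬q ⊼ (¬r ⊼ p)
G5 = G4 ⊼ p = (¬q ⊼ (¬r ⊼ p)) ⊼ p

(¬q ⊼ (¬r ⊼ p)) ⊼ p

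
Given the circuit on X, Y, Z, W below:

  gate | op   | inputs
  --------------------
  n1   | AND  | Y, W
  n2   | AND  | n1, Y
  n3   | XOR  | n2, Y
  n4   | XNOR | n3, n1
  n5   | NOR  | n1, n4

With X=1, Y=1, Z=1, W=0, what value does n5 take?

n1 = 1 AND 0 = 0
n2 = 0 AND 1 = 0
n3 = 0 XOR 1 = 1
n4 = 1 XNOR 0 = 0
n5 = 0 NOR 0 = 1

1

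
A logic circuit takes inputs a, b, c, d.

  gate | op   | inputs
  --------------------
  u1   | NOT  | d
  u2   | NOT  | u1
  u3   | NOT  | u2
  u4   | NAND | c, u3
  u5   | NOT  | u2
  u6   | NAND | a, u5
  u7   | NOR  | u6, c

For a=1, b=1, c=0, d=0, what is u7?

1

u1 = NOT 0 = 1
u2 = NOT 1 = 0
u5 = NOT 0 = 1
u6 = 1 NAND 1 = 0
u7 = 0 NOR 0 = 1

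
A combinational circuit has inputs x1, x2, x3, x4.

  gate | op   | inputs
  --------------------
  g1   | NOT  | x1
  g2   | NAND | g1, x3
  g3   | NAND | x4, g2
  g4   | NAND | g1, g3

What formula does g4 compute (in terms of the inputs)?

NOT x1 NAND (x4 NAND (NOT x1 NAND x3))

g1 = NOT x1
g2 = g1 NAND x3 = NOT x1 NAND x3
g3 = x4 NAND g2 = x4 NAND (NOT x1 NAND x3)
g4 = g1 NAND g3 = NOT x1 NAND (x4 NAND (NOT x1 NAND x3))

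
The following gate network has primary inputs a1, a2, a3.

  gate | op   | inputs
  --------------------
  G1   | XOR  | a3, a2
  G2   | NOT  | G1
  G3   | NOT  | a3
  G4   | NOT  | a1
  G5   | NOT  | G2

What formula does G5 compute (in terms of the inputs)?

NOT NOT (a3 XOR a2)

G1 = a3 XOR a2
G2 = NOT G1 = NOT (a3 XOR a2)
G5 = NOT G2 = NOT NOT (a3 XOR a2)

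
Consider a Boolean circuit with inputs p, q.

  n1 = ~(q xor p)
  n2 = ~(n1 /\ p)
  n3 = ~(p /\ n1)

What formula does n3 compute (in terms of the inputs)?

n1 = ~(q xor p)
n3 = ~(p /\ n1) = ~(p /\ (~(q xor p)))

~(p /\ (~(q xor p)))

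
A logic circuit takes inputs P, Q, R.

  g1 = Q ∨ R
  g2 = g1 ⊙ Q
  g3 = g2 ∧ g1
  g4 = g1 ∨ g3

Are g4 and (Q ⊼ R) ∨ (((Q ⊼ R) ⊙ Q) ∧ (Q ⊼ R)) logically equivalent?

g1 = Q ∨ R
g2 = g1 ⊙ Q = (Q ∨ R) ⊙ Q
g3 = g2 ∧ g1 = ((Q ∨ R) ⊙ Q) ∧ (Q ∨ R)
g4 = g1 ∨ g3 = (Q ∨ R) ∨ (((Q ∨ R) ⊙ Q) ∧ (Q ∨ R))
At P=0, Q=0, R=0: circuit gives 0, formula gives 1.

No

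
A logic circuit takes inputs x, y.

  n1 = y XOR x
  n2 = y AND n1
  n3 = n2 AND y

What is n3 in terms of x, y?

n1 = y XOR x
n2 = y AND n1 = y AND (y XOR x)
n3 = n2 AND y = (y AND (y XOR x)) AND y

(y AND (y XOR x)) AND y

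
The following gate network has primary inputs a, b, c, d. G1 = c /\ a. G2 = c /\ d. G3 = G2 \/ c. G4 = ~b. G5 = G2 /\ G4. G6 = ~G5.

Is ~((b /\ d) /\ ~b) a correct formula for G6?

G2 = c /\ d
G4 = ~b
G5 = G2 /\ G4 = (c /\ d) /\ ~b
G6 = ~G5 = ~((c /\ d) /\ ~b)
At a=0, b=0, c=1, d=1: circuit gives 0, formula gives 1.

No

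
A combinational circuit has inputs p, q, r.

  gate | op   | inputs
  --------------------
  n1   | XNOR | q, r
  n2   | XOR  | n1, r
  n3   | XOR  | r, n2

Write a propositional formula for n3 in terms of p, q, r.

n1 = q XNOR r
n2 = n1 XOR r = (q XNOR r) XOR r
n3 = r XOR n2 = r XOR ((q XNOR r) XOR r)

r XOR ((q XNOR r) XOR r)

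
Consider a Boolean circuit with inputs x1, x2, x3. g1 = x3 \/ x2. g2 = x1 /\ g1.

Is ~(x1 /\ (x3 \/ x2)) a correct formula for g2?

No

g1 = x3 \/ x2
g2 = x1 /\ g1 = x1 /\ (x3 \/ x2)
At x1=0, x2=0, x3=0: circuit gives 0, formula gives 1.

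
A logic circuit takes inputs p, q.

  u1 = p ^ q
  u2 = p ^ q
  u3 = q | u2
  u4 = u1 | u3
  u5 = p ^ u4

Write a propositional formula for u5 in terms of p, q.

u1 = p ^ q
u2 = p ^ q
u3 = q | u2 = q | (p ^ q)
u4 = u1 | u3 = (p ^ q) | (q | (p ^ q))
u5 = p ^ u4 = p ^ ((p ^ q) | (q | (p ^ q)))

p ^ ((p ^ q) | (q | (p ^ q)))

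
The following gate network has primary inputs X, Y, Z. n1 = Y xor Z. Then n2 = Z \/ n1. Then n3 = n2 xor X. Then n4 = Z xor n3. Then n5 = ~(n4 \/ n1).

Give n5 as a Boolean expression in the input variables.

n1 = Y xor Z
n2 = Z \/ n1 = Z \/ (Y xor Z)
n3 = n2 xor X = (Z \/ (Y xor Z)) xor X
n4 = Z xor n3 = Z xor ((Z \/ (Y xor Z)) xor X)
n5 = ~(n4 \/ n1) = ~((Z xor ((Z \/ (Y xor Z)) xor X)) \/ (Y xor Z))

~((Z xor ((Z \/ (Y xor Z)) xor X)) \/ (Y xor Z))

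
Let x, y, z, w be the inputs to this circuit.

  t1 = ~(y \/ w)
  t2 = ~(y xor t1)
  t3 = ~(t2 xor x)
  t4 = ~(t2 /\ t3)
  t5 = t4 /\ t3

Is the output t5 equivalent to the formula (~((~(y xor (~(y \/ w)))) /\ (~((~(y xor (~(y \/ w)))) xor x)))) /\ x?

No

t1 = ~(y \/ w)
t2 = ~(y xor t1) = ~(y xor (~(y \/ w)))
t3 = ~(t2 xor x) = ~((~(y xor (~(y \/ w)))) xor x)
t4 = ~(t2 /\ t3) = ~((~(y xor (~(y \/ w)))) /\ (~((~(y xor (~(y \/ w)))) xor x)))
t5 = t4 /\ t3 = (~((~(y xor (~(y \/ w)))) /\ (~((~(y xor (~(y \/ w)))) xor x)))) /\ (~((~(y xor (~(y \/ w)))) xor x))
At x=0, y=0, z=0, w=0: circuit gives 1, formula gives 0.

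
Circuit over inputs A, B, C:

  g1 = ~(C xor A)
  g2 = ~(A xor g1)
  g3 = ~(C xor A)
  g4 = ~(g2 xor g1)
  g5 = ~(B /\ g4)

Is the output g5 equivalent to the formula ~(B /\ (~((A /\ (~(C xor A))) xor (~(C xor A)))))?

No

g1 = ~(C xor A)
g2 = ~(A xor g1) = ~(A xor (~(C xor A)))
g4 = ~(g2 xor g1) = ~((~(A xor (~(C xor A)))) xor (~(C xor A)))
g5 = ~(B /\ g4) = ~(B /\ (~((~(A xor (~(C xor A)))) xor (~(C xor A)))))
At A=0, B=1, C=1: circuit gives 1, formula gives 0.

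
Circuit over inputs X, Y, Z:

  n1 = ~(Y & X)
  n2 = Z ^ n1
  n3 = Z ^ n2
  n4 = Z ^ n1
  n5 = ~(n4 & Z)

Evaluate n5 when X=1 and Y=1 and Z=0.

1

n1 = ~(1 & 1) = 0
n4 = 0 ^ 0 = 0
n5 = ~(0 & 0) = 1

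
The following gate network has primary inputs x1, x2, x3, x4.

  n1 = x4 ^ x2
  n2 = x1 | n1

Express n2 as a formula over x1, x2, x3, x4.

n1 = x4 ^ x2
n2 = x1 | n1 = x1 | (x4 ^ x2)

x1 | (x4 ^ x2)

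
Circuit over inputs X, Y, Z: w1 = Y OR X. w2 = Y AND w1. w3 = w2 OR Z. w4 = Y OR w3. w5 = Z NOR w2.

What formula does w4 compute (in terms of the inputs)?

w1 = Y OR X
w2 = Y AND w1 = Y AND (Y OR X)
w3 = w2 OR Z = (Y AND (Y OR X)) OR Z
w4 = Y OR w3 = Y OR ((Y AND (Y OR X)) OR Z)

Y OR ((Y AND (Y OR X)) OR Z)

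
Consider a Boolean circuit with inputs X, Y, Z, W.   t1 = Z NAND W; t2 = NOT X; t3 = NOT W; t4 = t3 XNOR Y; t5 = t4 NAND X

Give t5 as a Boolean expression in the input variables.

(NOT W XNOR Y) NAND X

t3 = NOT W
t4 = t3 XNOR Y = NOT W XNOR Y
t5 = t4 NAND X = (NOT W XNOR Y) NAND X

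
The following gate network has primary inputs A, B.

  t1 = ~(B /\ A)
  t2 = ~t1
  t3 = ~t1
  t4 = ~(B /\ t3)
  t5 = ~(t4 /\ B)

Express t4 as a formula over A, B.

~(B /\ ~(~(B /\ A)))

t1 = ~(B /\ A)
t3 = ~t1 = ~(~(B /\ A))
t4 = ~(B /\ t3) = ~(B /\ ~(~(B /\ A)))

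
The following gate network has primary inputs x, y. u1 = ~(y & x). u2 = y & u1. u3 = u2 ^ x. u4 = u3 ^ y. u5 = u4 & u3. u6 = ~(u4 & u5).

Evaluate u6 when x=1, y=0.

0

u1 = ~(0 & 1) = 1
u2 = 0 & 1 = 0
u3 = 0 ^ 1 = 1
u4 = 1 ^ 0 = 1
u5 = 1 & 1 = 1
u6 = ~(1 & 1) = 0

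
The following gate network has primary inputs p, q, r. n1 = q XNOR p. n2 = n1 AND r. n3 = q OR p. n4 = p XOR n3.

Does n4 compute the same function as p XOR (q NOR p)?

n3 = q OR p
n4 = p XOR n3 = p XOR (q OR p)
At p=0, q=0, r=0: circuit gives 0, formula gives 1.

No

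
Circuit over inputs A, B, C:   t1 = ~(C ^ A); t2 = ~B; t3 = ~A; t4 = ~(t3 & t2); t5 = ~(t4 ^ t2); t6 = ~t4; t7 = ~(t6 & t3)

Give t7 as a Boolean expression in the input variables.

~(~(~(~A & ~B)) & ~A)

t2 = ~B
t3 = ~A
t4 = ~(t3 & t2) = ~(~A & ~B)
t6 = ~t4 = ~(~(~A & ~B))
t7 = ~(t6 & t3) = ~(~(~(~A & ~B)) & ~A)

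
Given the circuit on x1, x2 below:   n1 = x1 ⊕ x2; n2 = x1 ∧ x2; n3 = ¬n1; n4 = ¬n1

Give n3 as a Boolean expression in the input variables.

¬(x1 ⊕ x2)

n1 = x1 ⊕ x2
n3 = ¬n1 = ¬(x1 ⊕ x2)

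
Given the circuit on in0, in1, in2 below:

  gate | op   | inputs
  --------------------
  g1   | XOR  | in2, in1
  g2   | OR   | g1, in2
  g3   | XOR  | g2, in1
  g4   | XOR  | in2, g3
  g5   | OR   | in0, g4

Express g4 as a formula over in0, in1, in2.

g1 = in2 XOR in1
g2 = g1 OR in2 = (in2 XOR in1) OR in2
g3 = g2 XOR in1 = ((in2 XOR in1) OR in2) XOR in1
g4 = in2 XOR g3 = in2 XOR (((in2 XOR in1) OR in2) XOR in1)

in2 XOR (((in2 XOR in1) OR in2) XOR in1)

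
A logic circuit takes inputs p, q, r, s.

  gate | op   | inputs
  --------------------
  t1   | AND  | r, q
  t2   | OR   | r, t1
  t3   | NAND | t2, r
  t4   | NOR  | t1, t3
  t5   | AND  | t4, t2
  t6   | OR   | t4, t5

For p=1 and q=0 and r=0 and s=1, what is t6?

t1 = 0 AND 0 = 0
t2 = 0 OR 0 = 0
t3 = 0 NAND 0 = 1
t4 = 0 NOR 1 = 0
t5 = 0 AND 0 = 0
t6 = 0 OR 0 = 0

0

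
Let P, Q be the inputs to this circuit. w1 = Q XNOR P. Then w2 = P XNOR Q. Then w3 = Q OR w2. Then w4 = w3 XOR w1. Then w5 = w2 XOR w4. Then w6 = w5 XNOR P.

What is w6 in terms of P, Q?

((P XNOR Q) XOR ((Q OR (P XNOR Q)) XOR (Q XNOR P))) XNOR P

w1 = Q XNOR P
w2 = P XNOR Q
w3 = Q OR w2 = Q OR (P XNOR Q)
w4 = w3 XOR w1 = (Q OR (P XNOR Q)) XOR (Q XNOR P)
w5 = w2 XOR w4 = (P XNOR Q) XOR ((Q OR (P XNOR Q)) XOR (Q XNOR P))
w6 = w5 XNOR P = ((P XNOR Q) XOR ((Q OR (P XNOR Q)) XOR (Q XNOR P))) XNOR P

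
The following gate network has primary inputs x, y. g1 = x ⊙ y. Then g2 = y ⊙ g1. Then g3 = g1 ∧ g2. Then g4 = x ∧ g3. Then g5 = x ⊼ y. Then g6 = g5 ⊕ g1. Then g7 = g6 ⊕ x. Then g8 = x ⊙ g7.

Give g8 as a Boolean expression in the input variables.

x ⊙ (((x ⊼ y) ⊕ (x ⊙ y)) ⊕ x)

g1 = x ⊙ y
g5 = x ⊼ y
g6 = g5 ⊕ g1 = (x ⊼ y) ⊕ (x ⊙ y)
g7 = g6 ⊕ x = ((x ⊼ y) ⊕ (x ⊙ y)) ⊕ x
g8 = x ⊙ g7 = x ⊙ (((x ⊼ y) ⊕ (x ⊙ y)) ⊕ x)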